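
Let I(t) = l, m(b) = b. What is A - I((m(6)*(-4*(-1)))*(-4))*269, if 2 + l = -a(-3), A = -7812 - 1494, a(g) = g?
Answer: -9575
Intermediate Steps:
A = -9306
l = 1 (l = -2 - 1*(-3) = -2 + 3 = 1)
I(t) = 1
A - I((m(6)*(-4*(-1)))*(-4))*269 = -9306 - 269 = -9575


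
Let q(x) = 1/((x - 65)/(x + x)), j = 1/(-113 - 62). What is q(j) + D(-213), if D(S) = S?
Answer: -1211543/5688 ≈ -213.00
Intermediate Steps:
j = -1/175 (j = 1/(-175) = -1/175 ≈ -0.0057143)
q(x) = 2*x/(-65 + x) (q(x) = 1/((-65 + x)/((2*x))) = 1/((-65 + x)*(1/(2*x))) = 1/((-65 + x)/(2*x)) = 2*x/(-65 + x))
q(j) + D(-213) = 2*(-1/175)/(-65 - 1/175) - 213 = 2*(-1/175)/(-11376/175) - 213 = 2*(-1/175)*(-175/11376) - 213 = 1/5688 - 213 = -1211543/5688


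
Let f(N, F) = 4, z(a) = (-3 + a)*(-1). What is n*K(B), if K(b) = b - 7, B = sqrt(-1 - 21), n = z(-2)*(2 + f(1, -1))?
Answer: -210 + 30*I*sqrt(22) ≈ -210.0 + 140.71*I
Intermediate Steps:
z(a) = 3 - a
n = 30 (n = (3 - 1*(-2))*(2 + 4) = (3 + 2)*6 = 5*6 = 30)
B = I*sqrt(22) (B = sqrt(-22) = I*sqrt(22) ≈ 4.6904*I)
K(b) = -7 + b
n*K(B) = 30*(-7 + I*sqrt(22)) = -210 + 30*I*sqrt(22)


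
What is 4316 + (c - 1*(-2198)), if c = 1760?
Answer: 8274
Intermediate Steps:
4316 + (c - 1*(-2198)) = 4316 + (1760 - 1*(-2198)) = 4316 + (1760 + 2198) = 4316 + 3958 = 8274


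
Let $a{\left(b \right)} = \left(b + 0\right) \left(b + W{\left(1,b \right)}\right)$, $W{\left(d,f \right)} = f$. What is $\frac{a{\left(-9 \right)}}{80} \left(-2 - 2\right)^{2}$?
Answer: $\frac{162}{5} \approx 32.4$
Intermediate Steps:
$a{\left(b \right)} = 2 b^{2}$ ($a{\left(b \right)} = \left(b + 0\right) \left(b + b\right) = b 2 b = 2 b^{2}$)
$\frac{a{\left(-9 \right)}}{80} \left(-2 - 2\right)^{2} = \frac{2 \left(-9\right)^{2}}{80} \left(-2 - 2\right)^{2} = 2 \cdot 81 \cdot \frac{1}{80} \left(-4\right)^{2} = 162 \cdot \frac{1}{80} \cdot 16 = \frac{81}{40} \cdot 16 = \frac{162}{5}$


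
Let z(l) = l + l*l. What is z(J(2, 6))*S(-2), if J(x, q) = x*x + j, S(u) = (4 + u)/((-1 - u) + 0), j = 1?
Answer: 60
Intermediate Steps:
S(u) = (4 + u)/(-1 - u)
J(x, q) = 1 + x² (J(x, q) = x*x + 1 = x² + 1 = 1 + x²)
z(l) = l + l²
z(J(2, 6))*S(-2) = ((1 + 2²)*(1 + (1 + 2²)))*((-4 - 1*(-2))/(1 - 2)) = ((1 + 4)*(1 + (1 + 4)))*((-4 + 2)/(-1)) = (5*(1 + 5))*(-1*(-2)) = (5*6)*2 = 30*2 = 60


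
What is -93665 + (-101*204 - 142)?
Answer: -114411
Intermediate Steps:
-93665 + (-101*204 - 142) = -93665 + (-20604 - 142) = -93665 - 20746 = -114411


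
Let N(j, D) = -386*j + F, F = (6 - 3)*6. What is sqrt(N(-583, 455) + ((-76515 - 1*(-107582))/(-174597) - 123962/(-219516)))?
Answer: sqrt(1020357232362039964055642)/2129268614 ≈ 474.40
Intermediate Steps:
F = 18 (F = 3*6 = 18)
N(j, D) = 18 - 386*j (N(j, D) = -386*j + 18 = 18 - 386*j)
sqrt(N(-583, 455) + ((-76515 - 1*(-107582))/(-174597) - 123962/(-219516))) = sqrt((18 - 386*(-583)) + ((-76515 - 1*(-107582))/(-174597) - 123962/(-219516))) = sqrt((18 + 225038) + ((-76515 + 107582)*(-1/174597) - 123962*(-1/219516))) = sqrt(225056 + (31067*(-1/174597) + 61981/109758)) = sqrt(225056 + (-31067/174597 + 61981/109758)) = sqrt(225056 + 823538319/2129268614) = sqrt(479205500730703/2129268614) = sqrt(1020357232362039964055642)/2129268614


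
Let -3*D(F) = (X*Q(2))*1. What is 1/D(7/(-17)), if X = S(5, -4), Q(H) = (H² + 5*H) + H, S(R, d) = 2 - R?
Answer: 1/16 ≈ 0.062500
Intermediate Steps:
Q(H) = H² + 6*H
X = -3 (X = 2 - 1*5 = 2 - 5 = -3)
D(F) = 16 (D(F) = -(-6*(6 + 2))/3 = -(-6*8)/3 = -(-3*16)/3 = -(-16) = -⅓*(-48) = 16)
1/D(7/(-17)) = 1/16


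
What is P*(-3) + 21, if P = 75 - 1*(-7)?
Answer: -225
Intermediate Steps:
P = 82 (P = 75 + 7 = 82)
P*(-3) + 21 = 82*(-3) + 21 = -246 + 21 = -225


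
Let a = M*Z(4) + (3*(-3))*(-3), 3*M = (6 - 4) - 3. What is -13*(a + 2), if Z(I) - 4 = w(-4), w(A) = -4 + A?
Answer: -1183/3 ≈ -394.33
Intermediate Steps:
Z(I) = -4 (Z(I) = 4 + (-4 - 4) = 4 - 8 = -4)
M = -⅓ (M = ((6 - 4) - 3)/3 = (2 - 3)/3 = (⅓)*(-1) = -⅓ ≈ -0.33333)
a = 85/3 (a = -⅓*(-4) + (3*(-3))*(-3) = 4/3 - 9*(-3) = 4/3 + 27 = 85/3 ≈ 28.333)
-13*(a + 2) = -13*(85/3 + 2) = -13*91/3 = -1183/3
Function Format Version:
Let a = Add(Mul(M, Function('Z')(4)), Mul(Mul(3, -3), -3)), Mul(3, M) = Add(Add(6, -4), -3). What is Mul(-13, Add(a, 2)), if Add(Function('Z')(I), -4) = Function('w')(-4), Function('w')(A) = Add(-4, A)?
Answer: Rational(-1183, 3) ≈ -394.33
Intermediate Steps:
Function('Z')(I) = -4 (Function('Z')(I) = Add(4, Add(-4, -4)) = Add(4, -8) = -4)
M = Rational(-1, 3) (M = Mul(Rational(1, 3), Add(Add(6, -4), -3)) = Mul(Rational(1, 3), Add(2, -3)) = Mul(Rational(1, 3), -1) = Rational(-1, 3) ≈ -0.33333)
a = Rational(85, 3) (a = Add(Mul(Rational(-1, 3), -4), Mul(Mul(3, -3), -3)) = Add(Rational(4, 3), Mul(-9, -3)) = Add(Rational(4, 3), 27) = Rational(85, 3) ≈ 28.333)
Mul(-13, Add(a, 2)) = Mul(-13, Add(Rational(85, 3), 2)) = Mul(-13, Rational(91, 3)) = Rational(-1183, 3)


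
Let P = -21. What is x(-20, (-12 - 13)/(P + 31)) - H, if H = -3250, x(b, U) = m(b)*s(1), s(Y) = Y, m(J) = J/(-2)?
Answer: 3260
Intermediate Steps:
m(J) = -J/2 (m(J) = J*(-½) = -J/2)
x(b, U) = -b/2 (x(b, U) = -b/2*1 = -b/2)
x(-20, (-12 - 13)/(P + 31)) - H = -½*(-20) - 1*(-3250) = 10 + 3250 = 3260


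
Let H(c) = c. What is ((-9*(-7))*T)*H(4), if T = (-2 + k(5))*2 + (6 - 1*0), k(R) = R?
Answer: 3024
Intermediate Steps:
T = 12 (T = (-2 + 5)*2 + (6 - 1*0) = 3*2 + (6 + 0) = 6 + 6 = 12)
((-9*(-7))*T)*H(4) = (-9*(-7)*12)*4 = (63*12)*4 = 756*4 = 3024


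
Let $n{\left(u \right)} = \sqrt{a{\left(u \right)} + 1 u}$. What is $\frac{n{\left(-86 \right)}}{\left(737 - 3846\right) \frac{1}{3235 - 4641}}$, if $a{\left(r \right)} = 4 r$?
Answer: $\frac{1406 i \sqrt{430}}{3109} \approx 9.3777 i$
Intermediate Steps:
$n{\left(u \right)} = \sqrt{5} \sqrt{u}$ ($n{\left(u \right)} = \sqrt{4 u + 1 u} = \sqrt{4 u + u} = \sqrt{5 u} = \sqrt{5} \sqrt{u}$)
$\frac{n{\left(-86 \right)}}{\left(737 - 3846\right) \frac{1}{3235 - 4641}} = \frac{\sqrt{5} \sqrt{-86}}{\left(737 - 3846\right) \frac{1}{3235 - 4641}} = \frac{\sqrt{5} i \sqrt{86}}{\left(-3109\right) \frac{1}{-1406}} = \frac{i \sqrt{430}}{\left(-3109\right) \left(- \frac{1}{1406}\right)} = \frac{i \sqrt{430}}{\frac{3109}{1406}} = i \sqrt{430} \cdot \frac{1406}{3109} = \frac{1406 i \sqrt{430}}{3109}$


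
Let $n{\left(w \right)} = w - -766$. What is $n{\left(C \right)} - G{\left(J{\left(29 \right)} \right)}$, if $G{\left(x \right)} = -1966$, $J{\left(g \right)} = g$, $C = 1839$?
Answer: $4571$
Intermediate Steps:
$n{\left(w \right)} = 766 + w$ ($n{\left(w \right)} = w + 766 = 766 + w$)
$n{\left(C \right)} - G{\left(J{\left(29 \right)} \right)} = \left(766 + 1839\right) - -1966 = 2605 + 1966 = 4571$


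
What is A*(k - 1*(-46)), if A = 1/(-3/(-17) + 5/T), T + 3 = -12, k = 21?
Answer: -3417/8 ≈ -427.13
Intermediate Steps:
T = -15 (T = -3 - 12 = -15)
A = -51/8 (A = 1/(-3/(-17) + 5/(-15)) = 1/(-3*(-1/17) + 5*(-1/15)) = 1/(3/17 - ⅓) = 1/(-8/51) = -51/8 ≈ -6.3750)
A*(k - 1*(-46)) = -51*(21 - 1*(-46))/8 = -51*(21 + 46)/8 = -51/8*67 = -3417/8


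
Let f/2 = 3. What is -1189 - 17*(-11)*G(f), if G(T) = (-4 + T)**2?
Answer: -441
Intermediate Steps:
f = 6 (f = 2*3 = 6)
-1189 - 17*(-11)*G(f) = -1189 - 17*(-11)*(-4 + 6)**2 = -1189 - (-187)*2**2 = -1189 - (-187)*4 = -1189 - 1*(-748) = -1189 + 748 = -441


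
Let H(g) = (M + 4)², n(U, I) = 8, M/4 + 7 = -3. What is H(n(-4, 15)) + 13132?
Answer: 14428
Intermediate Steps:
M = -40 (M = -28 + 4*(-3) = -28 - 12 = -40)
H(g) = 1296 (H(g) = (-40 + 4)² = (-36)² = 1296)
H(n(-4, 15)) + 13132 = 1296 + 13132 = 14428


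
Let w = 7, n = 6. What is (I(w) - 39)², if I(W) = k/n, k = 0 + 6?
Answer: 1444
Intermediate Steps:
k = 6
I(W) = 1 (I(W) = 6/6 = 6*(⅙) = 1)
(I(w) - 39)² = (1 - 39)² = (-38)² = 1444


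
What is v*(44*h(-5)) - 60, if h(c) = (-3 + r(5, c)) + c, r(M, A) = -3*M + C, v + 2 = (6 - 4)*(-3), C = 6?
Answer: 5924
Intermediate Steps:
v = -8 (v = -2 + (6 - 4)*(-3) = -2 + 2*(-3) = -2 - 6 = -8)
r(M, A) = 6 - 3*M (r(M, A) = -3*M + 6 = 6 - 3*M)
h(c) = -12 + c (h(c) = (-3 + (6 - 3*5)) + c = (-3 + (6 - 15)) + c = (-3 - 9) + c = -12 + c)
v*(44*h(-5)) - 60 = -352*(-12 - 5) - 60 = -352*(-17) - 60 = -8*(-748) - 60 = 5984 - 60 = 5924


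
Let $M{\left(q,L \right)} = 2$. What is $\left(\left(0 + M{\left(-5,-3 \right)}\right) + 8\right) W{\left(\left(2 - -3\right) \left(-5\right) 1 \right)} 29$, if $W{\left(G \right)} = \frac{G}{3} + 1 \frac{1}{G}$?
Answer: $- \frac{36424}{15} \approx -2428.3$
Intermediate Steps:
$W{\left(G \right)} = \frac{1}{G} + \frac{G}{3}$ ($W{\left(G \right)} = G \frac{1}{3} + \frac{1}{G} = \frac{G}{3} + \frac{1}{G} = \frac{1}{G} + \frac{G}{3}$)
$\left(\left(0 + M{\left(-5,-3 \right)}\right) + 8\right) W{\left(\left(2 - -3\right) \left(-5\right) 1 \right)} 29 = \left(\left(0 + 2\right) + 8\right) \left(\frac{1}{\left(2 - -3\right) \left(-5\right) 1} + \frac{\left(2 - -3\right) \left(-5\right) 1}{3}\right) 29 = \left(2 + 8\right) \left(\frac{1}{\left(2 + 3\right) \left(-5\right) 1} + \frac{\left(2 + 3\right) \left(-5\right) 1}{3}\right) 29 = 10 \left(\frac{1}{5 \left(-5\right) 1} + \frac{5 \left(-5\right) 1}{3}\right) 29 = 10 \left(\frac{1}{\left(-25\right) 1} + \frac{\left(-25\right) 1}{3}\right) 29 = 10 \left(\frac{1}{-25} + \frac{1}{3} \left(-25\right)\right) 29 = 10 \left(- \frac{1}{25} - \frac{25}{3}\right) 29 = 10 \left(- \frac{628}{75}\right) 29 = \left(- \frac{1256}{15}\right) 29 = - \frac{36424}{15}$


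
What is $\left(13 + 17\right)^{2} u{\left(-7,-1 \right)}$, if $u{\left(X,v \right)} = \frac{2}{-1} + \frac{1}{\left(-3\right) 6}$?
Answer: $-1850$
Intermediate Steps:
$u{\left(X,v \right)} = - \frac{37}{18}$ ($u{\left(X,v \right)} = 2 \left(-1\right) - \frac{1}{18} = -2 - \frac{1}{18} = - \frac{37}{18}$)
$\left(13 + 17\right)^{2} u{\left(-7,-1 \right)} = \left(13 + 17\right)^{2} \left(- \frac{37}{18}\right) = 30^{2} \left(- \frac{37}{18}\right) = 900 \left(- \frac{37}{18}\right) = -1850$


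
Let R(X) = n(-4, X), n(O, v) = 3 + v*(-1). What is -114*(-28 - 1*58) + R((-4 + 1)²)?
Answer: 9798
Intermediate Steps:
n(O, v) = 3 - v
R(X) = 3 - X
-114*(-28 - 1*58) + R((-4 + 1)²) = -114*(-28 - 1*58) + (3 - (-4 + 1)²) = -114*(-28 - 58) + (3 - 1*(-3)²) = -114*(-86) + (3 - 1*9) = 9804 + (3 - 9) = 9804 - 6 = 9798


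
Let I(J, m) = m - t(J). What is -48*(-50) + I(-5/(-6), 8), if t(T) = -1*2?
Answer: 2410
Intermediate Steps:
t(T) = -2
I(J, m) = 2 + m (I(J, m) = m - 1*(-2) = m + 2 = 2 + m)
-48*(-50) + I(-5/(-6), 8) = -48*(-50) + (2 + 8) = 2400 + 10 = 2410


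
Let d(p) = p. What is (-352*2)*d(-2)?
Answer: 1408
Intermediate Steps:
(-352*2)*d(-2) = -352*2*(-2) = -32*22*(-2) = -704*(-2) = 1408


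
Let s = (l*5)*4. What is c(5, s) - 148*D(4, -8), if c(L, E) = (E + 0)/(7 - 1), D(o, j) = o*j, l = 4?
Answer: 14248/3 ≈ 4749.3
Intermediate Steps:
D(o, j) = j*o
s = 80 (s = (4*5)*4 = 20*4 = 80)
c(L, E) = E/6
c(5, s) - 148*D(4, -8) = (⅙)*80 - (-1184)*4 = 40/3 - 148*(-32) = 40/3 + 4736 = 14248/3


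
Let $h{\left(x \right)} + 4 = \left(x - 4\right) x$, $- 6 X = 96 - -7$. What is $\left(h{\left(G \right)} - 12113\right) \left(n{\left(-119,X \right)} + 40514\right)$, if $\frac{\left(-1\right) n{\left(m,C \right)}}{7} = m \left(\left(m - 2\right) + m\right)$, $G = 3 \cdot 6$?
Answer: $1891352190$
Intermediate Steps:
$G = 18$
$X = - \frac{103}{6}$ ($X = - \frac{96 - -7}{6} = - \frac{96 + 7}{6} = \left(- \frac{1}{6}\right) 103 = - \frac{103}{6} \approx -17.167$)
$h{\left(x \right)} = -4 + x \left(-4 + x\right)$ ($h{\left(x \right)} = -4 + \left(x - 4\right) x = -4 + \left(-4 + x\right) x = -4 + x \left(-4 + x\right)$)
$n{\left(m,C \right)} = - 7 m \left(-2 + 2 m\right)$ ($n{\left(m,C \right)} = - 7 m \left(\left(m - 2\right) + m\right) = - 7 m \left(\left(-2 + m\right) + m\right) = - 7 m \left(-2 + 2 m\right)$)
$\left(h{\left(G \right)} - 12113\right) \left(n{\left(-119,X \right)} + 40514\right) = \left(\left(-4 + 18^{2} - 72\right) - 12113\right) \left(14 \left(-119\right) \left(1 - -119\right) + 40514\right) = \left(\left(-4 + 324 - 72\right) - 12113\right) \left(14 \left(-119\right) \left(1 + 119\right) + 40514\right) = \left(248 - 12113\right) \left(14 \left(-119\right) 120 + 40514\right) = - 11865 \left(-199920 + 40514\right) = \left(-11865\right) \left(-159406\right) = 1891352190$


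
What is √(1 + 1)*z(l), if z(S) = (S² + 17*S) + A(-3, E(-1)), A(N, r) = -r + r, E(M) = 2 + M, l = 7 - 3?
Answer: 84*√2 ≈ 118.79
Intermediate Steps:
l = 4
A(N, r) = 0
z(S) = S² + 17*S (z(S) = (S² + 17*S) + 0 = S² + 17*S)
√(1 + 1)*z(l) = √(1 + 1)*(4*(17 + 4)) = √2*(4*21) = √2*84 = 84*√2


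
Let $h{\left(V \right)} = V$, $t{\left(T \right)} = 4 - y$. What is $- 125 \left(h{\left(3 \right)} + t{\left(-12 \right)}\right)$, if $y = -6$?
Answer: $-1625$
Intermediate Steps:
$t{\left(T \right)} = 10$ ($t{\left(T \right)} = 4 - -6 = 4 + 6 = 10$)
$- 125 \left(h{\left(3 \right)} + t{\left(-12 \right)}\right) = - 125 \left(3 + 10\right) = \left(-125\right) 13 = -1625$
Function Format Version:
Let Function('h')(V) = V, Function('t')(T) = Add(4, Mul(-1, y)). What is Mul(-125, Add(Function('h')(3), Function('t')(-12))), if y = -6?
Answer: -1625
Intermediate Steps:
Function('t')(T) = 10 (Function('t')(T) = Add(4, Mul(-1, -6)) = Add(4, 6) = 10)
Mul(-125, Add(Function('h')(3), Function('t')(-12))) = Mul(-125, Add(3, 10)) = Mul(-125, 13) = -1625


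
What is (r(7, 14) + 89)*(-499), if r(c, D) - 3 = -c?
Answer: -42415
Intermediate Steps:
r(c, D) = 3 - c
(r(7, 14) + 89)*(-499) = ((3 - 1*7) + 89)*(-499) = ((3 - 7) + 89)*(-499) = (-4 + 89)*(-499) = 85*(-499) = -42415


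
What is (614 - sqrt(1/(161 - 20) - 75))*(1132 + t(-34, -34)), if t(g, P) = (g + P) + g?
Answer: 632420 - 1030*I*sqrt(1490934)/141 ≈ 6.3242e+5 - 8919.6*I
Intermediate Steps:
t(g, P) = P + 2*g (t(g, P) = (P + g) + g = P + 2*g)
(614 - sqrt(1/(161 - 20) - 75))*(1132 + t(-34, -34)) = (614 - sqrt(1/(161 - 20) - 75))*(1132 + (-34 + 2*(-34))) = (614 - sqrt(1/141 - 75))*(1132 + (-34 - 68)) = (614 - sqrt(1/141 - 75))*(1132 - 102) = (614 - sqrt(-10574/141))*1030 = (614 - I*sqrt(1490934)/141)*1030 = 632420 - 1030*I*sqrt(1490934)/141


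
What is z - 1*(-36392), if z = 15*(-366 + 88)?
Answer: 32222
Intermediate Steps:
z = -4170 (z = 15*(-278) = -4170)
z - 1*(-36392) = -4170 - 1*(-36392) = -4170 + 36392 = 32222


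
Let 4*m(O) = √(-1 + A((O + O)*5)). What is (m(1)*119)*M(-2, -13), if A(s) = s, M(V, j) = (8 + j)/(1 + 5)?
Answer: -595/8 ≈ -74.375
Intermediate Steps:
M(V, j) = 4/3 + j/6 (M(V, j) = (8 + j)/6 = (8 + j)*(⅙) = 4/3 + j/6)
m(O) = √(-1 + 10*O)/4 (m(O) = √(-1 + (O + O)*5)/4 = √(-1 + (2*O)*5)/4 = √(-1 + 10*O)/4)
(m(1)*119)*M(-2, -13) = ((√(-1 + 10*1)/4)*119)*(4/3 + (⅙)*(-13)) = ((√(-1 + 10)/4)*119)*(4/3 - 13/6) = ((√9/4)*119)*(-⅚) = (((¼)*3)*119)*(-⅚) = ((¾)*119)*(-⅚) = (357/4)*(-⅚) = -595/8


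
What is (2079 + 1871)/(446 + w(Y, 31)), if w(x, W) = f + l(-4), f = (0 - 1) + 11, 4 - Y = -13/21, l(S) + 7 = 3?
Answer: 1975/226 ≈ 8.7389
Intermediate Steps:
l(S) = -4 (l(S) = -7 + 3 = -4)
Y = 97/21 (Y = 4 - (-13)/21 = 4 - 1*(-13/21) = 4 + 13/21 = 97/21 ≈ 4.6190)
f = 10 (f = -1 + 11 = 10)
w(x, W) = 6 (w(x, W) = 10 - 4 = 6)
(2079 + 1871)/(446 + w(Y, 31)) = (2079 + 1871)/(446 + 6) = 3950/452 = 3950*(1/452) = 1975/226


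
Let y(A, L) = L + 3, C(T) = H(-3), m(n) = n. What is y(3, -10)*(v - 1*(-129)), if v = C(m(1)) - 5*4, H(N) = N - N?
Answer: -763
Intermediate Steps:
H(N) = 0
C(T) = 0
y(A, L) = 3 + L
v = -20 (v = 0 - 5*4 = 0 - 20 = -20)
y(3, -10)*(v - 1*(-129)) = (3 - 10)*(-20 - 1*(-129)) = -7*(-20 + 129) = -7*109 = -763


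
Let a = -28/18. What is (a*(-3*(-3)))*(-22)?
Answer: 308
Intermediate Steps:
a = -14/9 (a = -28*1/18 = -14/9 ≈ -1.5556)
(a*(-3*(-3)))*(-22) = -(-14)*(-3)/3*(-22) = -14/9*9*(-22) = -14*(-22) = 308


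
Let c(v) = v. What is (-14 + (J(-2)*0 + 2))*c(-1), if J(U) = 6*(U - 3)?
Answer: 12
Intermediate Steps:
J(U) = -18 + 6*U (J(U) = 6*(-3 + U) = -18 + 6*U)
(-14 + (J(-2)*0 + 2))*c(-1) = (-14 + ((-18 + 6*(-2))*0 + 2))*(-1) = (-14 + ((-18 - 12)*0 + 2))*(-1) = (-14 + (-30*0 + 2))*(-1) = (-14 + (0 + 2))*(-1) = (-14 + 2)*(-1) = -12*(-1) = 12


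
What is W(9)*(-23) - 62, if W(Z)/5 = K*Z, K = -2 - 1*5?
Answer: 7183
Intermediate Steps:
K = -7 (K = -2 - 5 = -7)
W(Z) = -35*Z (W(Z) = 5*(-7*Z) = -35*Z)
W(9)*(-23) - 62 = -35*9*(-23) - 62 = -315*(-23) - 62 = 7245 - 62 = 7183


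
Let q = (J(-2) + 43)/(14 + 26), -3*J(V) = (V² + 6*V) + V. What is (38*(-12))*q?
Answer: -2641/5 ≈ -528.20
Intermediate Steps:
J(V) = -7*V/3 - V²/3 (J(V) = -((V² + 6*V) + V)/3 = -(V² + 7*V)/3 = -7*V/3 - V²/3)
q = 139/120 (q = (-⅓*(-2)*(7 - 2) + 43)/(14 + 26) = (-⅓*(-2)*5 + 43)/40 = (10/3 + 43)*(1/40) = (139/3)*(1/40) = 139/120 ≈ 1.1583)
(38*(-12))*q = (38*(-12))*(139/120) = -456*139/120 = -2641/5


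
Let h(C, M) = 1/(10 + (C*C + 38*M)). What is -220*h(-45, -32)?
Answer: -220/819 ≈ -0.26862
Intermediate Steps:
h(C, M) = 1/(10 + C² + 38*M) (h(C, M) = 1/(10 + (C² + 38*M)) = 1/(10 + C² + 38*M))
-220*h(-45, -32) = -220/(10 + (-45)² + 38*(-32)) = -220/(10 + 2025 - 1216) = -220/819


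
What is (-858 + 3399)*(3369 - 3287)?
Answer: 208362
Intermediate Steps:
(-858 + 3399)*(3369 - 3287) = 2541*82 = 208362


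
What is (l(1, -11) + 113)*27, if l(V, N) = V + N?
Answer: 2781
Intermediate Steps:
l(V, N) = N + V
(l(1, -11) + 113)*27 = ((-11 + 1) + 113)*27 = (-10 + 113)*27 = 103*27 = 2781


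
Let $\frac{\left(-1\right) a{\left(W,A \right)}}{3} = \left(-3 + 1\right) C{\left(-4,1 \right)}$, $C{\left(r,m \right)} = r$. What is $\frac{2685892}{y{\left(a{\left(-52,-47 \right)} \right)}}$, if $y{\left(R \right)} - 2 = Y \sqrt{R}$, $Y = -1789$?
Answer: $\frac{1342946}{19203127} + \frac{2402530394 i \sqrt{6}}{19203127} \approx 0.069934 + 306.46 i$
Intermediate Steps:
$a{\left(W,A \right)} = -24$ ($a{\left(W,A \right)} = - 3 \left(-3 + 1\right) \left(-4\right) = - 3 \left(\left(-2\right) \left(-4\right)\right) = \left(-3\right) 8 = -24$)
$y{\left(R \right)} = 2 - 1789 \sqrt{R}$
$\frac{2685892}{y{\left(a{\left(-52,-47 \right)} \right)}} = \frac{2685892}{2 - 1789 \sqrt{-24}} = \frac{2685892}{2 - 1789 \cdot 2 i \sqrt{6}} = \frac{2685892}{2 - 3578 i \sqrt{6}}$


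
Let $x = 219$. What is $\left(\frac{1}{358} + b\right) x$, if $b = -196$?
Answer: $- \frac{15366573}{358} \approx -42923.0$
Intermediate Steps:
$\left(\frac{1}{358} + b\right) x = \left(\frac{1}{358} - 196\right) 219 = \left(- \frac{70167}{358}\right) 219 = - \frac{15366573}{358}$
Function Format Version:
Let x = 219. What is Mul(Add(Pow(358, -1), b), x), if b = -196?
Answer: Rational(-15366573, 358) ≈ -42923.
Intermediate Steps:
Mul(Add(Pow(358, -1), b), x) = Mul(Add(Pow(358, -1), -196), 219) = Mul(Add(Rational(1, 358), -196), 219) = Mul(Rational(-70167, 358), 219) = Rational(-15366573, 358)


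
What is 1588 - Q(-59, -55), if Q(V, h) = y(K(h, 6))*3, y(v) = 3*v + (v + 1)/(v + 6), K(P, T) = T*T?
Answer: 17659/14 ≈ 1261.4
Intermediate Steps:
K(P, T) = T²
y(v) = 3*v + (1 + v)/(6 + v)
Q(V, h) = 4573/14 (Q(V, h) = ((1 + 3*(6²)² + 19*6²)/(6 + 6²))*3 = ((1 + 3*36² + 19*36)/(6 + 36))*3 = ((1 + 3*1296 + 684)/42)*3 = ((1 + 3888 + 684)/42)*3 = ((1/42)*4573)*3 = (4573/42)*3 = 4573/14)
1588 - Q(-59, -55) = 1588 - 1*4573/14 = 1588 - 4573/14 = 17659/14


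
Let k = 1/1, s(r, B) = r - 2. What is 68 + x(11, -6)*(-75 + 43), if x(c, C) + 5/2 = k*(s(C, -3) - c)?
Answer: 756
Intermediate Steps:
s(r, B) = -2 + r
k = 1 (k = 1*1 = 1)
x(c, C) = -9/2 + C - c (x(c, C) = -5/2 + 1*((-2 + C) - c) = -5/2 + 1*(-2 + C - c) = -5/2 + (-2 + C - c) = -9/2 + C - c)
68 + x(11, -6)*(-75 + 43) = 68 + (-9/2 - 6 - 1*11)*(-75 + 43) = 68 + (-9/2 - 6 - 11)*(-32) = 68 - 43/2*(-32) = 68 + 688 = 756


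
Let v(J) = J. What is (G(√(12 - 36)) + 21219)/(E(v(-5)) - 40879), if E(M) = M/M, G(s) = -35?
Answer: -10592/20439 ≈ -0.51822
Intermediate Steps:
E(M) = 1
(G(√(12 - 36)) + 21219)/(E(v(-5)) - 40879) = (-35 + 21219)/(1 - 40879) = 21184/(-40878) = 21184*(-1/40878) = -10592/20439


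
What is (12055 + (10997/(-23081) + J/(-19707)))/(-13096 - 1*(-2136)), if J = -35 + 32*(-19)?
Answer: -5483102476889/4985235646320 ≈ -1.0999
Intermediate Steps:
J = -643 (J = -35 - 608 = -643)
(12055 + (10997/(-23081) + J/(-19707)))/(-13096 - 1*(-2136)) = (12055 + (10997/(-23081) - 643/(-19707)))/(-13096 - 1*(-2136)) = (12055 + (10997*(-1/23081) - 643*(-1/19707)))/(-13096 + 2136) = (12055 + (-10997/23081 + 643/19707))/(-10960) = (12055 - 201876796/454857267)*(-1/10960) = (5483102476889/454857267)*(-1/10960) = -5483102476889/4985235646320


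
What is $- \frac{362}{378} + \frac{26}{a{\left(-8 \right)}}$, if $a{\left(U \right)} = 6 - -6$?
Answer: $\frac{457}{378} \approx 1.209$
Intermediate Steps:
$a{\left(U \right)} = 12$ ($a{\left(U \right)} = 6 + 6 = 12$)
$- \frac{362}{378} + \frac{26}{a{\left(-8 \right)}} = - \frac{362}{378} + \frac{26}{12} = \left(-362\right) \frac{1}{378} + 26 \cdot \frac{1}{12} = - \frac{181}{189} + \frac{13}{6} = \frac{457}{378}$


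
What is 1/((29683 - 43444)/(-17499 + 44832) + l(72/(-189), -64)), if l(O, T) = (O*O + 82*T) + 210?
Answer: -1339317/6747958967 ≈ -0.00019848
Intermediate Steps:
l(O, T) = 210 + O² + 82*T (l(O, T) = (O² + 82*T) + 210 = 210 + O² + 82*T)
1/((29683 - 43444)/(-17499 + 44832) + l(72/(-189), -64)) = 1/((29683 - 43444)/(-17499 + 44832) + (210 + (72/(-189))² + 82*(-64))) = 1/(-13761/27333 + (210 + (72*(-1/189))² - 5248)) = 1/(-13761*1/27333 + (210 + (-8/21)² - 5248)) = 1/(-1529/3037 + (210 + 64/441 - 5248)) = 1/(-1529/3037 - 2221694/441) = 1/(-6747958967/1339317) = -1339317/6747958967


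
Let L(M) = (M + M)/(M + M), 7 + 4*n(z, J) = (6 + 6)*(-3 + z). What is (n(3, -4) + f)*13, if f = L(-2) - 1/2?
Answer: -65/4 ≈ -16.250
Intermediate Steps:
n(z, J) = -43/4 + 3*z (n(z, J) = -7/4 + ((6 + 6)*(-3 + z))/4 = -7/4 + (12*(-3 + z))/4 = -7/4 + (-36 + 12*z)/4 = -7/4 + (-9 + 3*z) = -43/4 + 3*z)
L(M) = 1 (L(M) = (2*M)/((2*M)) = (2*M)*(1/(2*M)) = 1)
f = ½ (f = 1 - 1/2 = 1 + (½)*(-1) = 1 - ½ = ½ ≈ 0.50000)
(n(3, -4) + f)*13 = ((-43/4 + 3*3) + ½)*13 = ((-43/4 + 9) + ½)*13 = (-7/4 + ½)*13 = -5/4*13 = -65/4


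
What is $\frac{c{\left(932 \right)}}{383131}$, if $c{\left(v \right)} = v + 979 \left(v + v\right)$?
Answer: $\frac{1825788}{383131} \approx 4.7654$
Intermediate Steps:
$c{\left(v \right)} = 1959 v$ ($c{\left(v \right)} = v + 979 \cdot 2 v = v + 1958 v = 1959 v$)
$\frac{c{\left(932 \right)}}{383131} = \frac{1959 \cdot 932}{383131} = 1825788 \cdot \frac{1}{383131} = \frac{1825788}{383131}$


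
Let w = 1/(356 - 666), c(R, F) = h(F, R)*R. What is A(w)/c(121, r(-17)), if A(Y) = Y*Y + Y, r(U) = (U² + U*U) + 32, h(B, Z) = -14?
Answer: 309/162793400 ≈ 1.8981e-6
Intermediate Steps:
r(U) = 32 + 2*U² (r(U) = (U² + U²) + 32 = 2*U² + 32 = 32 + 2*U²)
c(R, F) = -14*R
w = -1/310 (w = 1/(-310) = -1/310 ≈ -0.0032258)
A(Y) = Y + Y² (A(Y) = Y² + Y = Y + Y²)
A(w)/c(121, r(-17)) = (-(1 - 1/310)/310)/((-14*121)) = -1/310*309/310/(-1694) = -309/96100*(-1/1694) = 309/162793400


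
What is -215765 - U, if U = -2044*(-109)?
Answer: -438561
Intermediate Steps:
U = 222796
-215765 - U = -215765 - 1*222796 = -215765 - 222796 = -438561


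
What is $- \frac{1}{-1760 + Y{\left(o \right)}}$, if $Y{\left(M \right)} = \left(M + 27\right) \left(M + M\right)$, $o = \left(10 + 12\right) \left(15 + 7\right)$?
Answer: $- \frac{1}{492888} \approx -2.0289 \cdot 10^{-6}$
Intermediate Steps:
$o = 484$ ($o = 22 \cdot 22 = 484$)
$Y{\left(M \right)} = 2 M \left(27 + M\right)$ ($Y{\left(M \right)} = \left(27 + M\right) 2 M = 2 M \left(27 + M\right)$)
$- \frac{1}{-1760 + Y{\left(o \right)}} = - \frac{1}{-1760 + 2 \cdot 484 \left(27 + 484\right)} = - \frac{1}{-1760 + 2 \cdot 484 \cdot 511} = - \frac{1}{-1760 + 494648} = - \frac{1}{492888}$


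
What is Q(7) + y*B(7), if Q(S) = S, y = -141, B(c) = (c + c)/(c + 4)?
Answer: -1897/11 ≈ -172.45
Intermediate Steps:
B(c) = 2*c/(4 + c) (B(c) = (2*c)/(4 + c) = 2*c/(4 + c))
Q(7) + y*B(7) = 7 - 282*7/(4 + 7) = 7 - 282*7/11 = 7 - 141*14/11 = 7 - 1974/11 = -1897/11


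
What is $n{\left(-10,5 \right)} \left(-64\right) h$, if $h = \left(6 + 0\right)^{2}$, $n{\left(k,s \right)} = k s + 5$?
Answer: $103680$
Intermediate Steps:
$n{\left(k,s \right)} = 5 + k s$
$h = 36$ ($h = 6^{2} = 36$)
$n{\left(-10,5 \right)} \left(-64\right) h = \left(5 - 50\right) \left(-64\right) 36 = \left(-45\right) \left(-64\right) 36 = 2880 \cdot 36 = 103680$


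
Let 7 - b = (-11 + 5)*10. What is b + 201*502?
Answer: 100969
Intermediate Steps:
b = 67 (b = 7 - (-11 + 5)*10 = 7 - (-6)*10 = 7 - 1*(-60) = 7 + 60 = 67)
b + 201*502 = 67 + 201*502 = 67 + 100902 = 100969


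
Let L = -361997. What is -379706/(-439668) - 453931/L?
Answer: 7326768865/3459967326 ≈ 2.1176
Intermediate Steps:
-379706/(-439668) - 453931/L = -379706/(-439668) - 453931/(-361997) = -379706*(-1/439668) - 453931*(-1/361997) = 189853/219834 + 453931/361997 = 7326768865/3459967326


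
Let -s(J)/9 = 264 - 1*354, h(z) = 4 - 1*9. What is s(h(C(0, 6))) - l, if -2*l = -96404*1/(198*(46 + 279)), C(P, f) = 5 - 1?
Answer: 2367059/2925 ≈ 809.25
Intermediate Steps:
C(P, f) = 4
h(z) = -5 (h(z) = 4 - 9 = -5)
s(J) = 810 (s(J) = -9*(264 - 1*354) = -9*(264 - 354) = -9*(-90) = 810)
l = 2191/2925 (l = -(-48202)/((46 + 279)*198) = -(-48202)/(325*198) = -(-48202)/64350 = -½*(-4382/2925) = 2191/2925 ≈ 0.74906)
s(h(C(0, 6))) - l = 810 - 1*2191/2925 = 810 - 2191/2925 = 2367059/2925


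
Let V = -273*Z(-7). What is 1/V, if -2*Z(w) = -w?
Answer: 2/1911 ≈ 0.0010466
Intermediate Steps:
Z(w) = w/2 (Z(w) = -(-1)*w/2 = w/2)
V = 1911/2 (V = -273*(-7)/2 = -273*(-7/2) = 1911/2 ≈ 955.50)
1/V = 1/(1911/2) = 2/1911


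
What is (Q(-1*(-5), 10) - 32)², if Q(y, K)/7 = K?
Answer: 1444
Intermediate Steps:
Q(y, K) = 7*K
(Q(-1*(-5), 10) - 32)² = (7*10 - 32)² = (70 - 32)² = 38² = 1444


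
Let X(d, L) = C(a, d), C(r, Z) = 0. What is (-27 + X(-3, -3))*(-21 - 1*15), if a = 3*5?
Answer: 972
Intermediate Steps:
a = 15
X(d, L) = 0
(-27 + X(-3, -3))*(-21 - 1*15) = (-27 + 0)*(-21 - 1*15) = -27*(-21 - 15) = -27*(-36) = 972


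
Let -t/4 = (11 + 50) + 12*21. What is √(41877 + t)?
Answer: 25*√65 ≈ 201.56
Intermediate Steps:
t = -1252 (t = -4*((11 + 50) + 12*21) = -4*(61 + 252) = -4*313 = -1252)
√(41877 + t) = √(41877 - 1252) = √40625 = 25*√65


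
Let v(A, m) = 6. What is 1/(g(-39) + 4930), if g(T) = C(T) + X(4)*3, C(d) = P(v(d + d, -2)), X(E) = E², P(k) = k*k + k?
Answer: 1/5020 ≈ 0.00019920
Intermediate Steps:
P(k) = k + k² (P(k) = k² + k = k + k²)
C(d) = 42 (C(d) = 6*(1 + 6) = 6*7 = 42)
g(T) = 90 (g(T) = 42 + 4²*3 = 42 + 16*3 = 42 + 48 = 90)
1/(g(-39) + 4930) = 1/(90 + 4930) = 1/5020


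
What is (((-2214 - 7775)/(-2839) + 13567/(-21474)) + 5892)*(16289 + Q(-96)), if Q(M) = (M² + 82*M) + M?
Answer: 6302445604165945/60964686 ≈ 1.0338e+8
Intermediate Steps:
Q(M) = M² + 83*M
(((-2214 - 7775)/(-2839) + 13567/(-21474)) + 5892)*(16289 + Q(-96)) = (((-2214 - 7775)/(-2839) + 13567/(-21474)) + 5892)*(16289 - 96*(83 - 96)) = ((-9989*(-1/2839) + 13567*(-1/21474)) + 5892)*(16289 - 96*(-13)) = ((9989/2839 - 13567/21474) + 5892)*(16289 + 1248) = (175987073/60964686 + 5892)*17537 = (359379916985/60964686)*17537 = 6302445604165945/60964686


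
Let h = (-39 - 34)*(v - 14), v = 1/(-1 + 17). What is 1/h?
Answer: 16/16279 ≈ 0.00098286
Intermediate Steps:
v = 1/16 ≈ 0.062500
h = 16279/16 (h = (-39 - 34)*(1/16 - 14) = -73*(-223/16) = 16279/16 ≈ 1017.4)
1/h = 1/(16279/16) = 16/16279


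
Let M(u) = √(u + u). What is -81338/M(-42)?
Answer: 40669*I*√21/21 ≈ 8874.7*I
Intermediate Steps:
M(u) = √2*√u (M(u) = √(2*u) = √2*√u)
-81338/M(-42) = -81338*(-I*√21/42) = -(-40669)*I*√21/21 = 40669*I*√21/21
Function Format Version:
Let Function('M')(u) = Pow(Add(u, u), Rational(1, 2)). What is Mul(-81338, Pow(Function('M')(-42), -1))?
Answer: Mul(Rational(40669, 21), I, Pow(21, Rational(1, 2))) ≈ Mul(8874.7, I)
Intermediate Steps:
Function('M')(u) = Mul(Pow(2, Rational(1, 2)), Pow(u, Rational(1, 2))) (Function('M')(u) = Pow(Mul(2, u), Rational(1, 2)) = Mul(Pow(2, Rational(1, 2)), Pow(u, Rational(1, 2))))
Mul(-81338, Pow(Function('M')(-42), -1)) = Mul(-81338, Pow(Mul(Pow(2, Rational(1, 2)), Pow(-42, Rational(1, 2))), -1)) = Mul(-81338, Pow(Mul(Pow(2, Rational(1, 2)), Mul(I, Pow(42, Rational(1, 2)))), -1)) = Mul(-81338, Pow(Mul(2, I, Pow(21, Rational(1, 2))), -1)) = Mul(-81338, Mul(Rational(-1, 42), I, Pow(21, Rational(1, 2)))) = Mul(Rational(40669, 21), I, Pow(21, Rational(1, 2)))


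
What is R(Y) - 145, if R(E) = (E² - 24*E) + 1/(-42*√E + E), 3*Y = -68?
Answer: 44032373/48240 + 63*I*√51/91120 ≈ 912.78 + 0.0049376*I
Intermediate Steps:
Y = -68/3 (Y = (⅓)*(-68) = -68/3 ≈ -22.667)
R(E) = E² + 1/(E - 42*√E) - 24*E (R(E) = (E² - 24*E) + 1/(E - 42*√E) = E² + 1/(E - 42*√E) - 24*E)
R(Y) - 145 = (-1 - (-68/3)³ - (-15232)*I*√51 + 24*(-68/3)² + 42*(-68/3)^(5/2))/(-1*(-68/3) + 42*√(-68/3)) - 145 = (-1 - 1*(-314432/27) - (-15232)*I*√51 + 24*(4624/9) + 42*(9248*I*√51/27))/(68/3 + 42*(2*I*√51/3)) - 145 = (-1 + 314432/27 + 15232*I*√51 + 36992/3 + 129472*I*√51/9)/(68/3 + 28*I*√51) - 145 = (647333/27 + 266560*I*√51/9)/(68/3 + 28*I*√51) - 145 = -145 + (647333/27 + 266560*I*√51/9)/(68/3 + 28*I*√51)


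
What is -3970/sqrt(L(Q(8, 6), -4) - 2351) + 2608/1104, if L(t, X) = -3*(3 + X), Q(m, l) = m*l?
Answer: 163/69 + 1985*I*sqrt(587)/587 ≈ 2.3623 + 81.93*I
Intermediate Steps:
Q(m, l) = l*m
L(t, X) = -9 - 3*X
-3970/sqrt(L(Q(8, 6), -4) - 2351) + 2608/1104 = -3970/sqrt((-9 - 3*(-4)) - 2351) + 2608/1104 = -3970/sqrt((-9 + 12) - 2351) + 2608*(1/1104) = -3970/sqrt(3 - 2351) + 163/69 = -3970*(-I*sqrt(587)/1174) + 163/69 = -(-1985)*I*sqrt(587)/587 + 163/69 = 1985*I*sqrt(587)/587 + 163/69 = 163/69 + 1985*I*sqrt(587)/587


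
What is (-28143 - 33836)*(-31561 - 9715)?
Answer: 2558245204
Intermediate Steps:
(-28143 - 33836)*(-31561 - 9715) = -61979*(-41276) = 2558245204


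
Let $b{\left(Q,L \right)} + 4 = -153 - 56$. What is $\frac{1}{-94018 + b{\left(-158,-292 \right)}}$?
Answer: $- \frac{1}{94231} \approx -1.0612 \cdot 10^{-5}$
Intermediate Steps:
$b{\left(Q,L \right)} = -213$ ($b{\left(Q,L \right)} = -4 - 209 = -213$)
$\frac{1}{-94018 + b{\left(-158,-292 \right)}} = \frac{1}{-94018 - 213} = \frac{1}{-94231} = - \frac{1}{94231}$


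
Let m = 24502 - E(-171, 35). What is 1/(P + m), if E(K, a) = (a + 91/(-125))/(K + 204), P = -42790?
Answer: -1375/25147428 ≈ -5.4678e-5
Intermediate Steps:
E(K, a) = (-91/125 + a)/(204 + K) (E(K, a) = (a + 91*(-1/125))/(204 + K) = (a - 91/125)/(204 + K) = (-91/125 + a)/(204 + K))
m = 33688822/1375 (m = 24502 - (-91/125 + 35)/(204 - 171) = 24502 - 4284/(33*125) = 24502 - 1*1428/1375 = 24502 - 1428/1375 = 33688822/1375 ≈ 24501.)
1/(P + m) = 1/(-42790 + 33688822/1375) = 1/(-25147428/1375) = -1375/25147428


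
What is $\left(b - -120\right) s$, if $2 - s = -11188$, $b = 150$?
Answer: $3021300$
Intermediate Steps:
$s = 11190$ ($s = 2 - -11188 = 2 + 11188 = 11190$)
$\left(b - -120\right) s = \left(150 - -120\right) 11190 = \left(150 + 120\right) 11190 = 270 \cdot 11190 = 3021300$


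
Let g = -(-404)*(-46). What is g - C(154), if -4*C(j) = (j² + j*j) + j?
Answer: -13375/2 ≈ -6687.5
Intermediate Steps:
C(j) = -j²/2 - j/4 (C(j) = -((j² + j*j) + j)/4 = -((j² + j²) + j)/4 = -(2*j² + j)/4 = -(j + 2*j²)/4 = -j²/2 - j/4)
g = -18584 (g = -1*18584 = -18584)
g - C(154) = -18584 - (-1)*154*(1 + 2*154)/4 = -18584 - (-1)*154*(1 + 308)/4 = -18584 - (-1)*154*309/4 = -18584 - 1*(-23793/2) = -18584 + 23793/2 = -13375/2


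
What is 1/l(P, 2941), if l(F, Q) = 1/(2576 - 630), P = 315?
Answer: 1946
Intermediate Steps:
l(F, Q) = 1/1946
1/l(P, 2941) = 1/(1/1946) = 1946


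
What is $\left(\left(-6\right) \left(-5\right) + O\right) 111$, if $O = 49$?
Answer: $8769$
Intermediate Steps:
$\left(\left(-6\right) \left(-5\right) + O\right) 111 = \left(\left(-6\right) \left(-5\right) + 49\right) 111 = \left(30 + 49\right) 111 = 79 \cdot 111 = 8769$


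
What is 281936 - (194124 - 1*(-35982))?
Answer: 51830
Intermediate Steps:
281936 - (194124 - 1*(-35982)) = 281936 - (194124 + 35982) = 281936 - 1*230106 = 281936 - 230106 = 51830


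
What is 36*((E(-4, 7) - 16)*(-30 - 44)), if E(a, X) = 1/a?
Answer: 43290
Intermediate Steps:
36*((E(-4, 7) - 16)*(-30 - 44)) = 36*((1/(-4) - 16)*(-30 - 44)) = 36*((-¼ - 16)*(-74)) = 36*(-65/4*(-74)) = 36*(2405/2) = 43290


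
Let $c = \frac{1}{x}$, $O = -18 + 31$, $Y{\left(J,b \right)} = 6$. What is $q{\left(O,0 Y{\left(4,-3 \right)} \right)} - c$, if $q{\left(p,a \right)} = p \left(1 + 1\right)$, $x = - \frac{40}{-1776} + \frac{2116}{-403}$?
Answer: $\frac{12250628}{467737} \approx 26.191$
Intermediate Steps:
$x = - \frac{467737}{89466}$ ($x = \left(-40\right) \left(- \frac{1}{1776}\right) + 2116 \left(- \frac{1}{403}\right) = \frac{5}{222} - \frac{2116}{403} = - \frac{467737}{89466} \approx -5.2281$)
$O = 13$
$q{\left(p,a \right)} = 2 p$ ($q{\left(p,a \right)} = p 2 = 2 p$)
$c = - \frac{89466}{467737}$ ($c = \frac{1}{- \frac{467737}{89466}} = - \frac{89466}{467737} \approx -0.19127$)
$q{\left(O,0 Y{\left(4,-3 \right)} \right)} - c = 2 \cdot 13 - - \frac{89466}{467737} = 26 + \frac{89466}{467737} = \frac{12250628}{467737}$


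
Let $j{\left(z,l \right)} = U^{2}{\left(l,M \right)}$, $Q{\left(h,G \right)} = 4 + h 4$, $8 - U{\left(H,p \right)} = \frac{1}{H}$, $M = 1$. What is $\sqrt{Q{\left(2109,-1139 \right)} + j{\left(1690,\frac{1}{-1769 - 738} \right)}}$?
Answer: $\sqrt{6333665} \approx 2516.7$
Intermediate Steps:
$U{\left(H,p \right)} = 8 - \frac{1}{H}$
$Q{\left(h,G \right)} = 4 + 4 h$
$j{\left(z,l \right)} = \left(8 - \frac{1}{l}\right)^{2}$
$\sqrt{Q{\left(2109,-1139 \right)} + j{\left(1690,\frac{1}{-1769 - 738} \right)}} = \sqrt{\left(4 + 4 \cdot 2109\right) + \frac{\left(-1 + \frac{8}{-1769 - 738}\right)^{2}}{\frac{1}{\left(-1769 - 738\right)^{2}}}} = \sqrt{\left(4 + 8436\right) + \frac{\left(-1 + \frac{8}{-2507}\right)^{2}}{\frac{1}{6285049}}} = \sqrt{8440 + \frac{\left(-1 + 8 \left(- \frac{1}{2507}\right)\right)^{2}}{\frac{1}{6285049}}} = \sqrt{8440 + 6285049 \left(-1 - \frac{8}{2507}\right)^{2}} = \sqrt{8440 + 6285049 \left(- \frac{2515}{2507}\right)^{2}} = \sqrt{8440 + 6285049 \cdot \frac{6325225}{6285049}} = \sqrt{8440 + 6325225} = \sqrt{6333665}$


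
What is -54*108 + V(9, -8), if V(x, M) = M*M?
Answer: -5768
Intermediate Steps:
V(x, M) = M²
-54*108 + V(9, -8) = -54*108 + (-8)² = -5832 + 64 = -5768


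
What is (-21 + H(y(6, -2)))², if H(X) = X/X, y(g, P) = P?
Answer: 400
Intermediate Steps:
H(X) = 1
(-21 + H(y(6, -2)))² = (-21 + 1)² = (-20)² = 400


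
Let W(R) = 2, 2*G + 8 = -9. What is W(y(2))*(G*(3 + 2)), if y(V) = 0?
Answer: -85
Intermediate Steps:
G = -17/2 (G = -4 + (½)*(-9) = -4 - 9/2 = -17/2 ≈ -8.5000)
W(y(2))*(G*(3 + 2)) = 2*(-17*(3 + 2)/2) = 2*(-17/2*5) = 2*(-85/2) = -85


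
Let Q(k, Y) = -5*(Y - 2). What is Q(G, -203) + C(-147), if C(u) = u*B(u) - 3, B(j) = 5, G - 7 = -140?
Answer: 287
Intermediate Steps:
G = -133 (G = 7 - 140 = -133)
Q(k, Y) = 10 - 5*Y (Q(k, Y) = -5*(-2 + Y) = 10 - 5*Y)
C(u) = -3 + 5*u (C(u) = u*5 - 3 = 5*u - 3 = -3 + 5*u)
Q(G, -203) + C(-147) = (10 - 5*(-203)) + (-3 + 5*(-147)) = (10 + 1015) + (-3 - 735) = 1025 - 738 = 287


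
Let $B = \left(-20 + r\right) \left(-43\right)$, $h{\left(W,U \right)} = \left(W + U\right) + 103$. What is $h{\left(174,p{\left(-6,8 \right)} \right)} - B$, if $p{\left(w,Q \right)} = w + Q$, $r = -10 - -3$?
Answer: $-882$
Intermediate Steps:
$r = -7$ ($r = -10 + 3 = -7$)
$p{\left(w,Q \right)} = Q + w$
$h{\left(W,U \right)} = 103 + U + W$ ($h{\left(W,U \right)} = \left(U + W\right) + 103 = 103 + U + W$)
$B = 1161$ ($B = \left(-20 - 7\right) \left(-43\right) = \left(-27\right) \left(-43\right) = 1161$)
$h{\left(174,p{\left(-6,8 \right)} \right)} - B = \left(103 + \left(8 - 6\right) + 174\right) - 1161 = \left(103 + 2 + 174\right) - 1161 = 279 - 1161 = -882$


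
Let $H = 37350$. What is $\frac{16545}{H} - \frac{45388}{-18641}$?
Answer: $\frac{19082449}{6630870} \approx 2.8778$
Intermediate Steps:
$\frac{16545}{H} - \frac{45388}{-18641} = \frac{16545}{37350} - \frac{45388}{-18641} = 16545 \cdot \frac{1}{37350} - - \frac{6484}{2663} = \frac{1103}{2490} + \frac{6484}{2663} = \frac{19082449}{6630870}$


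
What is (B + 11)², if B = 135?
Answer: 21316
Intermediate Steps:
(B + 11)² = (135 + 11)² = 146² = 21316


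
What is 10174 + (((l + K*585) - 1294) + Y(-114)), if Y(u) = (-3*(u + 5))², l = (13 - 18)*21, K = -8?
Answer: 111024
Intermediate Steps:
l = -105 (l = -5*21 = -105)
Y(u) = (-15 - 3*u)² (Y(u) = (-3*(5 + u))² = (-15 - 3*u)²)
10174 + (((l + K*585) - 1294) + Y(-114)) = 10174 + (((-105 - 8*585) - 1294) + 9*(5 - 114)²) = 10174 + (((-105 - 4680) - 1294) + 9*(-109)²) = 10174 + ((-4785 - 1294) + 9*11881) = 10174 + (-6079 + 106929) = 10174 + 100850 = 111024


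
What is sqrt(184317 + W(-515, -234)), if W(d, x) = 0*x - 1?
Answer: 2*sqrt(46079) ≈ 429.32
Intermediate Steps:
W(d, x) = -1 (W(d, x) = 0 - 1 = -1)
sqrt(184317 + W(-515, -234)) = sqrt(184317 - 1) = sqrt(184316) = 2*sqrt(46079)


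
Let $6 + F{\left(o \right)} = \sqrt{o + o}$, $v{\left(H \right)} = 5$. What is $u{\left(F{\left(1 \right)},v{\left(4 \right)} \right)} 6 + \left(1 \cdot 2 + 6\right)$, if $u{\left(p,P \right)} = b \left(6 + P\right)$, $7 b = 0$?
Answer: $8$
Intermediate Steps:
$b = 0$ ($b = \frac{1}{7} \cdot 0 = 0$)
$F{\left(o \right)} = -6 + \sqrt{2} \sqrt{o}$ ($F{\left(o \right)} = -6 + \sqrt{o + o} = -6 + \sqrt{2 o} = -6 + \sqrt{2} \sqrt{o}$)
$u{\left(p,P \right)} = 0$ ($u{\left(p,P \right)} = 0 \left(6 + P\right) = 0$)
$u{\left(F{\left(1 \right)},v{\left(4 \right)} \right)} 6 + \left(1 \cdot 2 + 6\right) = 0 \cdot 6 + \left(1 \cdot 2 + 6\right) = 0 + \left(2 + 6\right) = 0 + 8 = 8$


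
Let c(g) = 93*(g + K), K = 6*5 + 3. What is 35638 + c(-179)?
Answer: 22060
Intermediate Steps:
K = 33 (K = 30 + 3 = 33)
c(g) = 3069 + 93*g (c(g) = 93*(g + 33) = 93*(33 + g) = 3069 + 93*g)
35638 + c(-179) = 35638 + (3069 + 93*(-179)) = 35638 + (3069 - 16647) = 35638 - 13578 = 22060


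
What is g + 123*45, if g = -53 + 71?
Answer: 5553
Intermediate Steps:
g = 18
g + 123*45 = 18 + 123*45 = 18 + 5535 = 5553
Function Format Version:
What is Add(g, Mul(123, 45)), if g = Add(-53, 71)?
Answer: 5553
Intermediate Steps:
g = 18
Add(g, Mul(123, 45)) = Add(18, Mul(123, 45)) = Add(18, 5535) = 5553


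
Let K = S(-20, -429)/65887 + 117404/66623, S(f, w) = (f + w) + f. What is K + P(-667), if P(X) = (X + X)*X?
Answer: 3905767960149739/4389589601 ≈ 8.8978e+5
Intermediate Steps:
S(f, w) = w + 2*f
P(X) = 2*X² (P(X) = (2*X)*X = 2*X²)
K = 7704151161/4389589601 (K = (-429 + 2*(-20))/65887 + 117404/66623 = (-429 - 40)*(1/65887) + 117404*(1/66623) = -469*1/65887 + 117404/66623 = -469/65887 + 117404/66623 = 7704151161/4389589601 ≈ 1.7551)
K + P(-667) = 7704151161/4389589601 + 2*(-667)² = 7704151161/4389589601 + 2*444889 = 7704151161/4389589601 + 889778 = 3905767960149739/4389589601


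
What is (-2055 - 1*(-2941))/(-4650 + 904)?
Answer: -443/1873 ≈ -0.23652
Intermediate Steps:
(-2055 - 1*(-2941))/(-4650 + 904) = (-2055 + 2941)/(-3746) = 886*(-1/3746) = -443/1873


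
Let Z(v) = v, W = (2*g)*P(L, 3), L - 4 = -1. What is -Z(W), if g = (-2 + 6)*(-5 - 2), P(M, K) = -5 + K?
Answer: -112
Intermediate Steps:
L = 3 (L = 4 - 1 = 3)
g = -28 (g = 4*(-7) = -28)
W = 112 (W = (2*(-28))*(-5 + 3) = -56*(-2) = 112)
-Z(W) = -1*112 = -112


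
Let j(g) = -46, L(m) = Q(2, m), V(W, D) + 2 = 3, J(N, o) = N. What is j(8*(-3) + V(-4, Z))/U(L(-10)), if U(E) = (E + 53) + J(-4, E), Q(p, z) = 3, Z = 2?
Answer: -23/26 ≈ -0.88461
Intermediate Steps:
V(W, D) = 1 (V(W, D) = -2 + 3 = 1)
L(m) = 3
U(E) = 49 + E (U(E) = (E + 53) - 4 = (53 + E) - 4 = 49 + E)
j(8*(-3) + V(-4, Z))/U(L(-10)) = -46/(49 + 3) = -46/52 = -46*1/52 = -23/26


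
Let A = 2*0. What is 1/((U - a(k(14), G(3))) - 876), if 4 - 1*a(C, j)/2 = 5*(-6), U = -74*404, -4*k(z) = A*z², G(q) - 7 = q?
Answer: -1/30840 ≈ -3.2425e-5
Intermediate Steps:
G(q) = 7 + q
A = 0
k(z) = 0 (k(z) = -0*z² = -¼*0 = 0)
U = -29896
a(C, j) = 68 (a(C, j) = 8 - 10*(-6) = 8 - 2*(-30) = 8 + 60 = 68)
1/((U - a(k(14), G(3))) - 876) = 1/((-29896 - 1*68) - 876) = 1/((-29896 - 68) - 876) = 1/(-29964 - 876) = 1/(-30840) = -1/30840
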